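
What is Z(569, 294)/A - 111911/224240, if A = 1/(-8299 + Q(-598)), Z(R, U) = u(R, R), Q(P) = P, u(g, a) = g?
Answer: -1135191118231/224240 ≈ -5.0624e+6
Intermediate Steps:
Z(R, U) = R
A = -1/8897 (A = 1/(-8299 - 598) = 1/(-8897) = -1/8897 ≈ -0.00011240)
Z(569, 294)/A - 111911/224240 = 569/(-1/8897) - 111911/224240 = 569*(-8897) - 111911*1/224240 = -5062393 - 111911/224240 = -1135191118231/224240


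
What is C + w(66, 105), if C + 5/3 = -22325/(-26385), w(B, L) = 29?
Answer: 148703/5277 ≈ 28.179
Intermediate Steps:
C = -4330/5277 (C = -5/3 - 22325/(-26385) = -5/3 - 22325*(-1/26385) = -5/3 + 4465/5277 = -4330/5277 ≈ -0.82054)
C + w(66, 105) = -4330/5277 + 29 = 148703/5277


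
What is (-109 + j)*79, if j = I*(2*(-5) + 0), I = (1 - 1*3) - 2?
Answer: -5451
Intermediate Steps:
I = -4 (I = (1 - 3) - 2 = -2 - 2 = -4)
j = 40 (j = -4*(2*(-5) + 0) = -4*(-10 + 0) = -4*(-10) = 40)
(-109 + j)*79 = (-109 + 40)*79 = -69*79 = -5451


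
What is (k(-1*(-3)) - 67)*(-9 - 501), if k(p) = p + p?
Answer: 31110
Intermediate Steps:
k(p) = 2*p
(k(-1*(-3)) - 67)*(-9 - 501) = (2*(-1*(-3)) - 67)*(-9 - 501) = (2*3 - 67)*(-510) = (6 - 67)*(-510) = -61*(-510) = 31110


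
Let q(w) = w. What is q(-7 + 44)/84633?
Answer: 37/84633 ≈ 0.00043718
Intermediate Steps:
q(-7 + 44)/84633 = (-7 + 44)/84633 = 37*(1/84633) = 37/84633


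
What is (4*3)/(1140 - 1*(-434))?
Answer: 6/787 ≈ 0.0076239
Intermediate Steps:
(4*3)/(1140 - 1*(-434)) = 12/(1140 + 434) = 12/1574 = 12*(1/1574) = 6/787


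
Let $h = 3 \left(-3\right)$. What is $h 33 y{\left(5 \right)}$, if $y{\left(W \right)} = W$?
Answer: $-1485$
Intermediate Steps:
$h = -9$
$h 33 y{\left(5 \right)} = \left(-9\right) 33 \cdot 5 = \left(-297\right) 5 = -1485$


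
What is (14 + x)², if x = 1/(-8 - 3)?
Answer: 23409/121 ≈ 193.46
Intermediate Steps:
x = -1/11 (x = 1/(-11) = -1/11 ≈ -0.090909)
(14 + x)² = (14 - 1/11)² = (153/11)² = 23409/121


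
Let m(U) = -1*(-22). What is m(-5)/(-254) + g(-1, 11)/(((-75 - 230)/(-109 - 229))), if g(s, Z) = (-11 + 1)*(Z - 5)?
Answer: -515783/7747 ≈ -66.578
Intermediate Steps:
m(U) = 22
g(s, Z) = 50 - 10*Z (g(s, Z) = -10*(-5 + Z) = 50 - 10*Z)
m(-5)/(-254) + g(-1, 11)/(((-75 - 230)/(-109 - 229))) = 22/(-254) + (50 - 10*11)/(((-75 - 230)/(-109 - 229))) = 22*(-1/254) + (50 - 110)/((-305/(-338))) = -11/127 - 60/((-305*(-1/338))) = -11/127 - 60/305/338 = -11/127 - 60*338/305 = -11/127 - 4056/61 = -515783/7747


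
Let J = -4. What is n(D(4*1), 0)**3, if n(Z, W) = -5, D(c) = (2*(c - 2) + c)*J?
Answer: -125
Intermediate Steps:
D(c) = 16 - 12*c (D(c) = (2*(c - 2) + c)*(-4) = (2*(-2 + c) + c)*(-4) = ((-4 + 2*c) + c)*(-4) = (-4 + 3*c)*(-4) = 16 - 12*c)
n(D(4*1), 0)**3 = (-5)**3 = -125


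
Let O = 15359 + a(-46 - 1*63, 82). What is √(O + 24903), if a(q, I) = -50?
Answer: 6*√1117 ≈ 200.53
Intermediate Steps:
O = 15309 (O = 15359 - 50 = 15309)
√(O + 24903) = √(15309 + 24903) = √40212 = 6*√1117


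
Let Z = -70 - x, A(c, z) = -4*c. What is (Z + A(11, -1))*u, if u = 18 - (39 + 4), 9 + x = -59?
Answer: 1150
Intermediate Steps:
x = -68 (x = -9 - 59 = -68)
u = -25 (u = 18 - 1*43 = 18 - 43 = -25)
Z = -2 (Z = -70 - 1*(-68) = -70 + 68 = -2)
(Z + A(11, -1))*u = (-2 - 4*11)*(-25) = (-2 - 44)*(-25) = -46*(-25) = 1150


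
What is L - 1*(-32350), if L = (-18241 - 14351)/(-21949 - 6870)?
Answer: 133189606/4117 ≈ 32351.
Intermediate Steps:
L = 4656/4117 (L = -32592/(-28819) = -32592*(-1/28819) = 4656/4117 ≈ 1.1309)
L - 1*(-32350) = 4656/4117 - 1*(-32350) = 4656/4117 + 32350 = 133189606/4117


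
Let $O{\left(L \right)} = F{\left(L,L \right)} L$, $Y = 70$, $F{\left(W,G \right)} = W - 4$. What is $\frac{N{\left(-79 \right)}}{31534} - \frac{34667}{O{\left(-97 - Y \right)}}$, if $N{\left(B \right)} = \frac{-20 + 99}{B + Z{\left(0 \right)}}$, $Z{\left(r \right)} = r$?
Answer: $- \frac{1093217735}{900516438} \approx -1.214$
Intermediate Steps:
$F{\left(W,G \right)} = -4 + W$
$O{\left(L \right)} = L \left(-4 + L\right)$ ($O{\left(L \right)} = \left(-4 + L\right) L = L \left(-4 + L\right)$)
$N{\left(B \right)} = \frac{79}{B}$ ($N{\left(B \right)} = \frac{-20 + 99}{B + 0} = \frac{79}{B}$)
$\frac{N{\left(-79 \right)}}{31534} - \frac{34667}{O{\left(-97 - Y \right)}} = \frac{79 \frac{1}{-79}}{31534} - \frac{34667}{\left(-97 - 70\right) \left(-4 - 167\right)} = 79 \left(- \frac{1}{79}\right) \frac{1}{31534} - \frac{34667}{\left(-97 - 70\right) \left(-4 - 167\right)} = \left(-1\right) \frac{1}{31534} - \frac{34667}{\left(-167\right) \left(-4 - 167\right)} = - \frac{1}{31534} - \frac{34667}{\left(-167\right) \left(-171\right)} = - \frac{1}{31534} - \frac{34667}{28557} = - \frac{1093217735}{900516438}$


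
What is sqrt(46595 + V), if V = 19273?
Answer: 2*sqrt(16467) ≈ 256.65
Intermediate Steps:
sqrt(46595 + V) = sqrt(46595 + 19273) = sqrt(65868) = 2*sqrt(16467)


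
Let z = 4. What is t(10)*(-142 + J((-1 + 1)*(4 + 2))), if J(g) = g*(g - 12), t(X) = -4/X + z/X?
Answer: 0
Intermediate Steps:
t(X) = 0 (t(X) = -4/X + 4/X = 0)
J(g) = g*(-12 + g)
t(10)*(-142 + J((-1 + 1)*(4 + 2))) = 0*(-142 + ((-1 + 1)*(4 + 2))*(-12 + (-1 + 1)*(4 + 2))) = 0*(-142 + (0*6)*(-12 + 0*6)) = 0*(-142 + 0*(-12 + 0)) = 0*(-142 + 0*(-12)) = 0*(-142 + 0) = 0*(-142) = 0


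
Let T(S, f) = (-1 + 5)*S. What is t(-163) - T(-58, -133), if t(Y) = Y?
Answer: 69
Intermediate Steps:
T(S, f) = 4*S
t(-163) - T(-58, -133) = -163 - 4*(-58) = -163 - 1*(-232) = -163 + 232 = 69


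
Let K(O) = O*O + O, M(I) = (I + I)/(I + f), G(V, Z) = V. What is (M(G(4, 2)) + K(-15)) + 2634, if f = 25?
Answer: 82484/29 ≈ 2844.3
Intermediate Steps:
M(I) = 2*I/(25 + I) (M(I) = (I + I)/(I + 25) = (2*I)/(25 + I) = 2*I/(25 + I))
K(O) = O + O**2 (K(O) = O**2 + O = O + O**2)
(M(G(4, 2)) + K(-15)) + 2634 = (2*4/(25 + 4) - 15*(1 - 15)) + 2634 = (2*4/29 - 15*(-14)) + 2634 = (2*4*(1/29) + 210) + 2634 = (8/29 + 210) + 2634 = 6098/29 + 2634 = 82484/29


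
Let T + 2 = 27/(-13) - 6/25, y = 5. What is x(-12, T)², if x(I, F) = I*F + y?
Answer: 340808521/105625 ≈ 3226.6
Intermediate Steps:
T = -1403/325 (T = -2 + (27/(-13) - 6/25) = -2 + (27*(-1/13) - 6*1/25) = -2 + (-27/13 - 6/25) = -2 - 753/325 = -1403/325 ≈ -4.3169)
x(I, F) = 5 + F*I (x(I, F) = I*F + 5 = F*I + 5 = 5 + F*I)
x(-12, T)² = (5 - 1403/325*(-12))² = (5 + 16836/325)² = (18461/325)² = 340808521/105625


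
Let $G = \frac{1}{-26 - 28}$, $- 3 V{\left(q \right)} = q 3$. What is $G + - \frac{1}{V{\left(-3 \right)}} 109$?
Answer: $- \frac{1963}{54} \approx -36.352$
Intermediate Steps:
$V{\left(q \right)} = - q$ ($V{\left(q \right)} = - \frac{q 3}{3} = - \frac{3 q}{3} = - q$)
$G = - \frac{1}{54}$ ($G = \frac{1}{-54} = - \frac{1}{54} \approx -0.018519$)
$G + - \frac{1}{V{\left(-3 \right)}} 109 = - \frac{1}{54} + - \frac{1}{\left(-1\right) \left(-3\right)} 109 = - \frac{1}{54} + - \frac{1}{3} \cdot 109 = - \frac{1}{54} + \left(-1\right) \frac{1}{3} \cdot 109 = - \frac{1}{54} - \frac{109}{3} = - \frac{1963}{54}$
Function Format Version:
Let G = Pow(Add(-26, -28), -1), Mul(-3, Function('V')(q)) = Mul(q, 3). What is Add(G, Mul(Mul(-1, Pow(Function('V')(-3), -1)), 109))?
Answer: Rational(-1963, 54) ≈ -36.352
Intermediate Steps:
Function('V')(q) = Mul(-1, q) (Function('V')(q) = Mul(Rational(-1, 3), Mul(q, 3)) = Mul(Rational(-1, 3), Mul(3, q)) = Mul(-1, q))
G = Rational(-1, 54) (G = Pow(-54, -1) = Rational(-1, 54) ≈ -0.018519)
Add(G, Mul(Mul(-1, Pow(Function('V')(-3), -1)), 109)) = Add(Rational(-1, 54), Mul(Mul(-1, Pow(Mul(-1, -3), -1)), 109)) = Add(Rational(-1, 54), Mul(Mul(-1, Pow(3, -1)), 109)) = Add(Rational(-1, 54), Mul(Mul(-1, Rational(1, 3)), 109)) = Add(Rational(-1, 54), Mul(Rational(-1, 3), 109)) = Add(Rational(-1, 54), Rational(-109, 3)) = Rational(-1963, 54)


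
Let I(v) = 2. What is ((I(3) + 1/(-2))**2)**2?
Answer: 81/16 ≈ 5.0625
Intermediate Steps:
((I(3) + 1/(-2))**2)**2 = ((2 + 1/(-2))**2)**2 = ((2 - 1/2)**2)**2 = ((3/2)**2)**2 = (9/4)**2 = 81/16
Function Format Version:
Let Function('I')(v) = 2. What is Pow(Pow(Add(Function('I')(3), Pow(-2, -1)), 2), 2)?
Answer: Rational(81, 16) ≈ 5.0625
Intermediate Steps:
Pow(Pow(Add(Function('I')(3), Pow(-2, -1)), 2), 2) = Pow(Pow(Add(2, Pow(-2, -1)), 2), 2) = Pow(Pow(Add(2, Rational(-1, 2)), 2), 2) = Pow(Pow(Rational(3, 2), 2), 2) = Pow(Rational(9, 4), 2) = Rational(81, 16)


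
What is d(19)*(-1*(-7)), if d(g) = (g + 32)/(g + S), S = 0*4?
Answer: 357/19 ≈ 18.789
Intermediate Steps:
S = 0
d(g) = (32 + g)/g (d(g) = (g + 32)/(g + 0) = (32 + g)/g)
d(19)*(-1*(-7)) = ((32 + 19)/19)*(-1*(-7)) = ((1/19)*51)*7 = (51/19)*7 = 357/19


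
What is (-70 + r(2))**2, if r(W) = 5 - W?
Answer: 4489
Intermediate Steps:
(-70 + r(2))**2 = (-70 + (5 - 1*2))**2 = (-70 + (5 - 2))**2 = (-70 + 3)**2 = (-67)**2 = 4489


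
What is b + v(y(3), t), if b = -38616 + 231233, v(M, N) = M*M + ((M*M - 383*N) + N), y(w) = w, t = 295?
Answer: 79945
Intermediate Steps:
v(M, N) = -382*N + 2*M² (v(M, N) = M² + ((M² - 383*N) + N) = M² + (M² - 382*N) = -382*N + 2*M²)
b = 192617
b + v(y(3), t) = 192617 + (-382*295 + 2*3²) = 192617 + (-112690 + 2*9) = 192617 + (-112690 + 18) = 192617 - 112672 = 79945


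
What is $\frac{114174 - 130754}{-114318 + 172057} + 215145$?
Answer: $\frac{12422240575}{57739} \approx 2.1514 \cdot 10^{5}$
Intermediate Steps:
$\frac{114174 - 130754}{-114318 + 172057} + 215145 = - \frac{16580}{57739} + 215145 = \frac{12422240575}{57739}$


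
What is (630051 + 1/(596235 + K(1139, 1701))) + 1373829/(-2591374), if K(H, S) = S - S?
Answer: 973470741780078949/1545067876890 ≈ 6.3005e+5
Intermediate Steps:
K(H, S) = 0
(630051 + 1/(596235 + K(1139, 1701))) + 1373829/(-2591374) = (630051 + 1/(596235 + 0)) + 1373829/(-2591374) = (630051 + 1/596235) + 1373829*(-1/2591374) = (630051 + 1/596235) - 1373829/2591374 = 375658457986/596235 - 1373829/2591374 = 973470741780078949/1545067876890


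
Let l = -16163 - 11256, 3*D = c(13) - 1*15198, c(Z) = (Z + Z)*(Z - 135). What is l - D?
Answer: -63887/3 ≈ -21296.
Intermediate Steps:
c(Z) = 2*Z*(-135 + Z) (c(Z) = (2*Z)*(-135 + Z) = 2*Z*(-135 + Z))
D = -18370/3 (D = (2*13*(-135 + 13) - 1*15198)/3 = (2*13*(-122) - 15198)/3 = (-3172 - 15198)/3 = (⅓)*(-18370) = -18370/3 ≈ -6123.3)
l = -27419
l - D = -27419 - 1*(-18370/3) = -27419 + 18370/3 = -63887/3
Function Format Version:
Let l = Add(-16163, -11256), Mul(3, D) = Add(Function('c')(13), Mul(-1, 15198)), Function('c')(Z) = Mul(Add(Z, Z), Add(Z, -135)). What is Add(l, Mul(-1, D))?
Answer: Rational(-63887, 3) ≈ -21296.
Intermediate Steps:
Function('c')(Z) = Mul(2, Z, Add(-135, Z)) (Function('c')(Z) = Mul(Mul(2, Z), Add(-135, Z)) = Mul(2, Z, Add(-135, Z)))
D = Rational(-18370, 3) (D = Mul(Rational(1, 3), Add(Mul(2, 13, Add(-135, 13)), Mul(-1, 15198))) = Mul(Rational(1, 3), Add(Mul(2, 13, -122), -15198)) = Mul(Rational(1, 3), Add(-3172, -15198)) = Mul(Rational(1, 3), -18370) = Rational(-18370, 3) ≈ -6123.3)
l = -27419
Add(l, Mul(-1, D)) = Add(-27419, Mul(-1, Rational(-18370, 3))) = Add(-27419, Rational(18370, 3)) = Rational(-63887, 3)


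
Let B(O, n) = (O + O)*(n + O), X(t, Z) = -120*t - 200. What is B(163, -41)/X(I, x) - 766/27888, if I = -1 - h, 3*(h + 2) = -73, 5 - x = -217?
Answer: -23159237/1882440 ≈ -12.303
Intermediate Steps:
x = 222 (x = 5 - 1*(-217) = 5 + 217 = 222)
h = -79/3 (h = -2 + (⅓)*(-73) = -2 - 73/3 = -79/3 ≈ -26.333)
I = 76/3 (I = -1 - 1*(-79/3) = -1 + 79/3 = 76/3 ≈ 25.333)
X(t, Z) = -200 - 120*t
B(O, n) = 2*O*(O + n) (B(O, n) = (2*O)*(O + n) = 2*O*(O + n))
B(163, -41)/X(I, x) - 766/27888 = (2*163*(163 - 41))/(-200 - 120*76/3) - 766/27888 = (2*163*122)/(-200 - 3040) - 766*1/27888 = 39772/(-3240) - 383/13944 = 39772*(-1/3240) - 383/13944 = -9943/810 - 383/13944 = -23159237/1882440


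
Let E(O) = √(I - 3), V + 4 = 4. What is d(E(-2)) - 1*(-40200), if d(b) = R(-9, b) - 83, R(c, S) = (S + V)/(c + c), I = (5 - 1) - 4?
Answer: 40117 - I*√3/18 ≈ 40117.0 - 0.096225*I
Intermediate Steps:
V = 0 (V = -4 + 4 = 0)
I = 0 (I = 4 - 4 = 0)
R(c, S) = S/(2*c) (R(c, S) = (S + 0)/(c + c) = S/((2*c)) = S*(1/(2*c)) = S/(2*c))
E(O) = I*√3 (E(O) = √(0 - 3) = √(-3) = I*√3)
d(b) = -83 - b/18 (d(b) = (½)*b/(-9) - 83 = (½)*b*(-⅑) - 83 = -b/18 - 83 = -83 - b/18)
d(E(-2)) - 1*(-40200) = (-83 - I*√3/18) - 1*(-40200) = (-83 - I*√3/18) + 40200 = 40117 - I*√3/18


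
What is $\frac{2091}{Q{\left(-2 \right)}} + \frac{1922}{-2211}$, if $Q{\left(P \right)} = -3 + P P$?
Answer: $\frac{4621279}{2211} \approx 2090.1$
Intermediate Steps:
$Q{\left(P \right)} = -3 + P^{2}$
$\frac{2091}{Q{\left(-2 \right)}} + \frac{1922}{-2211} = \frac{2091}{-3 + \left(-2\right)^{2}} + \frac{1922}{-2211} = \frac{2091}{-3 + 4} + 1922 \left(- \frac{1}{2211}\right) = \frac{2091}{1} - \frac{1922}{2211} = 2091 \cdot 1 - \frac{1922}{2211} = 2091 - \frac{1922}{2211} = \frac{4621279}{2211}$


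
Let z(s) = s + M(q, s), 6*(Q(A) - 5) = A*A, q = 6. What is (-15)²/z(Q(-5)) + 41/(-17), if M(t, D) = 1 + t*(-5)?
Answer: -1637/119 ≈ -13.756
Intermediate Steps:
Q(A) = 5 + A²/6 (Q(A) = 5 + (A*A)/6 = 5 + A²/6)
M(t, D) = 1 - 5*t
z(s) = -29 + s (z(s) = s + (1 - 5*6) = s + (1 - 30) = s - 29 = -29 + s)
(-15)²/z(Q(-5)) + 41/(-17) = (-15)²/(-29 + (5 + (⅙)*(-5)²)) + 41/(-17) = 225/(-29 + (5 + (⅙)*25)) + 41*(-1/17) = 225/(-29 + (5 + 25/6)) - 41/17 = 225/(-29 + 55/6) - 41/17 = 225/(-119/6) - 41/17 = 225*(-6/119) - 41/17 = -1350/119 - 41/17 = -1637/119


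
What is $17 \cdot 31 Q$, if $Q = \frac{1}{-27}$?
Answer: $- \frac{527}{27} \approx -19.519$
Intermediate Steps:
$Q = - \frac{1}{27} \approx -0.037037$
$17 \cdot 31 Q = 17 \cdot 31 \left(- \frac{1}{27}\right) = 527 \left(- \frac{1}{27}\right) = - \frac{527}{27}$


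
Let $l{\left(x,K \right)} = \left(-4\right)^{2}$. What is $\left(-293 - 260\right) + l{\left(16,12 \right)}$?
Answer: $-537$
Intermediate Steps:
$l{\left(x,K \right)} = 16$
$\left(-293 - 260\right) + l{\left(16,12 \right)} = \left(-293 - 260\right) + 16 = -553 + 16 = -537$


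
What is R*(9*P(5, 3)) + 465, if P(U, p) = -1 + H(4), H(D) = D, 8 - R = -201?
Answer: 6108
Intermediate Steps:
R = 209 (R = 8 - 1*(-201) = 8 + 201 = 209)
P(U, p) = 3 (P(U, p) = -1 + 4 = 3)
R*(9*P(5, 3)) + 465 = 209*(9*3) + 465 = 209*27 + 465 = 5643 + 465 = 6108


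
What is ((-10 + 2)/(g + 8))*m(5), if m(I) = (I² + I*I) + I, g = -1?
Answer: -440/7 ≈ -62.857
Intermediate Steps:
m(I) = I + 2*I² (m(I) = (I² + I²) + I = 2*I² + I = I + 2*I²)
((-10 + 2)/(g + 8))*m(5) = ((-10 + 2)/(-1 + 8))*(5*(1 + 2*5)) = (-8/7)*(5*(1 + 10)) = (-8*⅐)*(5*11) = -8/7*55 = -440/7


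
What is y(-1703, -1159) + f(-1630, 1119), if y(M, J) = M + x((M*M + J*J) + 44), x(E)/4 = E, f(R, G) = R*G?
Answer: 15148463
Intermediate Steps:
f(R, G) = G*R
x(E) = 4*E
y(M, J) = 176 + M + 4*J² + 4*M² (y(M, J) = M + 4*((M*M + J*J) + 44) = M + 4*((M² + J²) + 44) = M + 4*((J² + M²) + 44) = M + 4*(44 + J² + M²) = M + (176 + 4*J² + 4*M²) = 176 + M + 4*J² + 4*M²)
y(-1703, -1159) + f(-1630, 1119) = (176 - 1703 + 4*(-1159)² + 4*(-1703)²) + 1119*(-1630) = (176 - 1703 + 4*1343281 + 4*2900209) - 1823970 = (176 - 1703 + 5373124 + 11600836) - 1823970 = 16972433 - 1823970 = 15148463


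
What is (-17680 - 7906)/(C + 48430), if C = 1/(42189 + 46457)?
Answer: -2268096556/4293125781 ≈ -0.52831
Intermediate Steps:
C = 1/88646 ≈ 1.1281e-5
(-17680 - 7906)/(C + 48430) = (-17680 - 7906)/(1/88646 + 48430) = -25586/4293125781/88646 = -25586*88646/4293125781 = -2268096556/4293125781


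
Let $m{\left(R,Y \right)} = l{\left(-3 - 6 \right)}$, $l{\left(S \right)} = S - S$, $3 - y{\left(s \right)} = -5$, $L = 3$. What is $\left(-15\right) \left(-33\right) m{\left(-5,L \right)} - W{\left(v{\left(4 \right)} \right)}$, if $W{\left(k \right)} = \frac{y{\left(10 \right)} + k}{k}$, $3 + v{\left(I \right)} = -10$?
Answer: $- \frac{5}{13} \approx -0.38462$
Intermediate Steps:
$y{\left(s \right)} = 8$ ($y{\left(s \right)} = 3 - -5 = 3 + 5 = 8$)
$l{\left(S \right)} = 0$
$m{\left(R,Y \right)} = 0$
$v{\left(I \right)} = -13$ ($v{\left(I \right)} = -3 - 10 = -13$)
$W{\left(k \right)} = \frac{8 + k}{k}$
$\left(-15\right) \left(-33\right) m{\left(-5,L \right)} - W{\left(v{\left(4 \right)} \right)} = \left(-15\right) \left(-33\right) 0 - \frac{8 - 13}{-13} = 495 \cdot 0 - \left(- \frac{1}{13}\right) \left(-5\right) = 0 - \frac{5}{13} = - \frac{5}{13}$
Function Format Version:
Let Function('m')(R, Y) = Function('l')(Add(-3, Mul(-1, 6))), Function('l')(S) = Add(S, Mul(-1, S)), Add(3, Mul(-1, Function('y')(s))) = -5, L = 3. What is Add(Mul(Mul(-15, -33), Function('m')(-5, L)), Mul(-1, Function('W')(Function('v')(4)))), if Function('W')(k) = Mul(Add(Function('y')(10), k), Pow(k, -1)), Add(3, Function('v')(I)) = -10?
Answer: Rational(-5, 13) ≈ -0.38462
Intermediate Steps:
Function('y')(s) = 8 (Function('y')(s) = Add(3, Mul(-1, -5)) = Add(3, 5) = 8)
Function('l')(S) = 0
Function('m')(R, Y) = 0
Function('v')(I) = -13 (Function('v')(I) = Add(-3, -10) = -13)
Function('W')(k) = Mul(Pow(k, -1), Add(8, k)) (Function('W')(k) = Mul(Add(8, k), Pow(k, -1)) = Mul(Pow(k, -1), Add(8, k)))
Add(Mul(Mul(-15, -33), Function('m')(-5, L)), Mul(-1, Function('W')(Function('v')(4)))) = Add(Mul(Mul(-15, -33), 0), Mul(-1, Mul(Pow(-13, -1), Add(8, -13)))) = Add(Mul(495, 0), Mul(-1, Mul(Rational(-1, 13), -5))) = Add(0, Mul(-1, Rational(5, 13))) = Add(0, Rational(-5, 13)) = Rational(-5, 13)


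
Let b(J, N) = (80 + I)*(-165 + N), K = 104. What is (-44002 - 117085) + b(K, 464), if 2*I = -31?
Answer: -283603/2 ≈ -1.4180e+5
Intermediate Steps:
I = -31/2 (I = (1/2)*(-31) = -31/2 ≈ -15.500)
b(J, N) = -21285/2 + 129*N/2 (b(J, N) = (80 - 31/2)*(-165 + N) = 129*(-165 + N)/2 = -21285/2 + 129*N/2)
(-44002 - 117085) + b(K, 464) = (-44002 - 117085) + (-21285/2 + (129/2)*464) = -161087 + (-21285/2 + 29928) = -161087 + 38571/2 = -283603/2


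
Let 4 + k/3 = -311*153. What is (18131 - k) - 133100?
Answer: 27792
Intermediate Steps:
k = -142761 (k = -12 + 3*(-311*153) = -12 + 3*(-47583) = -12 - 142749 = -142761)
(18131 - k) - 133100 = (18131 - 1*(-142761)) - 133100 = (18131 + 142761) - 133100 = 160892 - 133100 = 27792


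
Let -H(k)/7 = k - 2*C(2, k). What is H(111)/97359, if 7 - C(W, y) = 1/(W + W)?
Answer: -455/64906 ≈ -0.0070101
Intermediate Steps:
C(W, y) = 7 - 1/(2*W) (C(W, y) = 7 - 1/(W + W) = 7 - 1/(2*W))
H(k) = 189/2 - 7*k (H(k) = -7*(k - 2*(7 - ½/2)) = -7*(k - 2*(7 - ½*½)) = -7*(k - 2*(7 - ¼)) = -7*(k - 2*27/4) = -7*(k - 27/2) = -7*(-27/2 + k) = 189/2 - 7*k)
H(111)/97359 = (189/2 - 7*111)/97359 = (189/2 - 777)*(1/97359) = -1365/2*1/97359 = -455/64906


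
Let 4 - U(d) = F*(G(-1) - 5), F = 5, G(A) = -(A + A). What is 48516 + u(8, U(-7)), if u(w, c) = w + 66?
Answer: 48590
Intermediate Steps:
G(A) = -2*A
U(d) = 19 (U(d) = 4 - 5*(-2*(-1) - 5) = 4 - 5*(2 - 5) = 4 - 5*(-3) = 4 - 1*(-15) = 4 + 15 = 19)
u(w, c) = 66 + w
48516 + u(8, U(-7)) = 48516 + (66 + 8) = 48516 + 74 = 48590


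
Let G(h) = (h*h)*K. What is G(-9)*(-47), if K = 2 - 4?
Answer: 7614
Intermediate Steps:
K = -2
G(h) = -2*h² (G(h) = (h*h)*(-2) = h²*(-2) = -2*h²)
G(-9)*(-47) = -2*(-9)²*(-47) = -2*81*(-47) = -162*(-47) = 7614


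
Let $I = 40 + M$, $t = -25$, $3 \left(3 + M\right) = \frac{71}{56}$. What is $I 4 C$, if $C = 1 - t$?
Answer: $\frac{81731}{21} \approx 3892.0$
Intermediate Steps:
$M = - \frac{433}{168}$ ($M = -3 + \frac{71 \cdot \frac{1}{56}}{3} = -3 + \frac{1}{3} \cdot \frac{71}{56} = -3 + \frac{71}{168} = - \frac{433}{168} \approx -2.5774$)
$I = \frac{6287}{168}$ ($I = 40 - \frac{433}{168} = \frac{6287}{168} \approx 37.423$)
$C = 26$ ($C = 1 - -25 = 1 + 25 = 26$)
$I 4 C = \frac{6287 \cdot 4 \cdot 26}{168} = \frac{6287}{168} \cdot 104 = \frac{81731}{21}$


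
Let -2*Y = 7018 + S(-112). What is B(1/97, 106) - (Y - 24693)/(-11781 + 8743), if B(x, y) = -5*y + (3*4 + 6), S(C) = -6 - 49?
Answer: -3167261/6076 ≈ -521.27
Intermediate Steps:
S(C) = -55
Y = -6963/2 (Y = -(7018 - 55)/2 = -½*6963 = -6963/2 ≈ -3481.5)
B(x, y) = 18 - 5*y (B(x, y) = -5*y + (12 + 6) = -5*y + 18 = 18 - 5*y)
B(1/97, 106) - (Y - 24693)/(-11781 + 8743) = (18 - 5*106) - (-6963/2 - 24693)/(-11781 + 8743) = (18 - 530) - (-56349)/(2*(-3038)) = -512 - (-56349)*(-1)/(2*3038) = -512 - 1*56349/6076 = -512 - 56349/6076 = -3167261/6076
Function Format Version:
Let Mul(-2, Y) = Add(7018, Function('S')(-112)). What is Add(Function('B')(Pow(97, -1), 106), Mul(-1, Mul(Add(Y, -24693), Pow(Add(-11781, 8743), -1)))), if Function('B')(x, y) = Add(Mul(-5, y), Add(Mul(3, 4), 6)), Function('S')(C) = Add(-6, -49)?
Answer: Rational(-3167261, 6076) ≈ -521.27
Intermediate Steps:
Function('S')(C) = -55
Y = Rational(-6963, 2) (Y = Mul(Rational(-1, 2), Add(7018, -55)) = Mul(Rational(-1, 2), 6963) = Rational(-6963, 2) ≈ -3481.5)
Function('B')(x, y) = Add(18, Mul(-5, y)) (Function('B')(x, y) = Add(Mul(-5, y), Add(12, 6)) = Add(Mul(-5, y), 18) = Add(18, Mul(-5, y)))
Add(Function('B')(Pow(97, -1), 106), Mul(-1, Mul(Add(Y, -24693), Pow(Add(-11781, 8743), -1)))) = Add(Add(18, Mul(-5, 106)), Mul(-1, Mul(Add(Rational(-6963, 2), -24693), Pow(Add(-11781, 8743), -1)))) = Add(Add(18, -530), Mul(-1, Mul(Rational(-56349, 2), Pow(-3038, -1)))) = Add(-512, Mul(-1, Mul(Rational(-56349, 2), Rational(-1, 3038)))) = Add(-512, Mul(-1, Rational(56349, 6076))) = Add(-512, Rational(-56349, 6076)) = Rational(-3167261, 6076)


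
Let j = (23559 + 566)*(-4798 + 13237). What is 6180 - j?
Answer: -203584695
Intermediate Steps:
j = 203590875 (j = 24125*8439 = 203590875)
6180 - j = 6180 - 1*203590875 = 6180 - 203590875 = -203584695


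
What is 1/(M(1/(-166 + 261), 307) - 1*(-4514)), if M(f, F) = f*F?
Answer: 95/429137 ≈ 0.00022137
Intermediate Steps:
M(f, F) = F*f
1/(M(1/(-166 + 261), 307) - 1*(-4514)) = 1/(307/(-166 + 261) - 1*(-4514)) = 1/(307/95 + 4514) = 1/(429137/95) = 95/429137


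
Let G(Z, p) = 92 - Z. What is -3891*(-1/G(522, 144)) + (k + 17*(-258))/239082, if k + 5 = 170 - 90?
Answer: -77676816/8567105 ≈ -9.0669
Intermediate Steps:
k = 75 (k = -5 + (170 - 90) = -5 + 80 = 75)
-3891*(-1/G(522, 144)) + (k + 17*(-258))/239082 = -3891*(-1/(92 - 1*522)) + (75 + 17*(-258))/239082 = -3891*(-1/(92 - 522)) + (75 - 4386)*(1/239082) = -3891/((-1*(-430))) - 4311*1/239082 = -3891/430 - 1437/79694 = -77676816/8567105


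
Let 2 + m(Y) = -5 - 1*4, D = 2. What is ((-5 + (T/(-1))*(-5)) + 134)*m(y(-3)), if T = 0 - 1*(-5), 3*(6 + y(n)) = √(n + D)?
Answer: -1694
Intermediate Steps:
y(n) = -6 + √(2 + n)/3 (y(n) = -6 + √(n + 2)/3 = -6 + √(2 + n)/3)
T = 5 (T = 0 + 5 = 5)
m(Y) = -11 (m(Y) = -2 + (-5 - 1*4) = -2 + (-5 - 4) = -2 - 9 = -11)
((-5 + (T/(-1))*(-5)) + 134)*m(y(-3)) = ((-5 + (5/(-1))*(-5)) + 134)*(-11) = ((-5 + (5*(-1))*(-5)) + 134)*(-11) = ((-5 - 5*(-5)) + 134)*(-11) = ((-5 + 25) + 134)*(-11) = (20 + 134)*(-11) = 154*(-11) = -1694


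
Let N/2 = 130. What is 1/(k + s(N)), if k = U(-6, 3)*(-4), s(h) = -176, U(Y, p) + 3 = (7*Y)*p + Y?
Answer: 1/364 ≈ 0.0027473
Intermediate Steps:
N = 260 (N = 2*130 = 260)
U(Y, p) = -3 + Y + 7*Y*p (U(Y, p) = -3 + ((7*Y)*p + Y) = -3 + (7*Y*p + Y) = -3 + (Y + 7*Y*p) = -3 + Y + 7*Y*p)
k = 540 (k = (-3 - 6 + 7*(-6)*3)*(-4) = (-3 - 6 - 126)*(-4) = -135*(-4) = 540)
1/(k + s(N)) = 1/(540 - 176) = 1/364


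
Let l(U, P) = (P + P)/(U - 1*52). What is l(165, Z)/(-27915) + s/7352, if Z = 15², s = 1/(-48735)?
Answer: -10749201893/75347923017960 ≈ -0.00014266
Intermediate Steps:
s = -1/48735 ≈ -2.0519e-5
Z = 225
l(U, P) = 2*P/(-52 + U) (l(U, P) = (2*P)/(U - 52) = (2*P)/(-52 + U) = 2*P/(-52 + U))
l(165, Z)/(-27915) + s/7352 = (2*225/(-52 + 165))/(-27915) - 1/48735/7352 = (2*225/113)*(-1/27915) - 1/48735*1/7352 = (2*225*(1/113))*(-1/27915) - 1/358299720 = (450/113)*(-1/27915) - 1/358299720 = -30/210293 - 1/358299720 = -10749201893/75347923017960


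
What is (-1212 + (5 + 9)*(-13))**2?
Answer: 1943236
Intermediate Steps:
(-1212 + (5 + 9)*(-13))**2 = (-1212 + 14*(-13))**2 = (-1212 - 182)**2 = (-1394)**2 = 1943236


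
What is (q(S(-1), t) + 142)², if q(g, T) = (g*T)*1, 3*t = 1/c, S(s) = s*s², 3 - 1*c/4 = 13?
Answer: 290395681/14400 ≈ 20166.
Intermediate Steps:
c = -40 (c = 12 - 4*13 = 12 - 52 = -40)
S(s) = s³
t = -1/120 (t = (⅓)/(-40) = (⅓)*(-1/40) = -1/120 ≈ -0.0083333)
q(g, T) = T*g (q(g, T) = (T*g)*1 = T*g)
(q(S(-1), t) + 142)² = (-1/120*(-1)³ + 142)² = (-1/120*(-1) + 142)² = (1/120 + 142)² = (17041/120)² = 290395681/14400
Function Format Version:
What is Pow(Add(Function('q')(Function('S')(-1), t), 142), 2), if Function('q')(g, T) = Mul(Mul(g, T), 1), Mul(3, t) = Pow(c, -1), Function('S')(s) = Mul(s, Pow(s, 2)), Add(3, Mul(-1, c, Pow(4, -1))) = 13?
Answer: Rational(290395681, 14400) ≈ 20166.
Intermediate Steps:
c = -40 (c = Add(12, Mul(-4, 13)) = Add(12, -52) = -40)
Function('S')(s) = Pow(s, 3)
t = Rational(-1, 120) (t = Mul(Rational(1, 3), Pow(-40, -1)) = Mul(Rational(1, 3), Rational(-1, 40)) = Rational(-1, 120) ≈ -0.0083333)
Function('q')(g, T) = Mul(T, g) (Function('q')(g, T) = Mul(Mul(T, g), 1) = Mul(T, g))
Pow(Add(Function('q')(Function('S')(-1), t), 142), 2) = Pow(Add(Mul(Rational(-1, 120), Pow(-1, 3)), 142), 2) = Pow(Add(Mul(Rational(-1, 120), -1), 142), 2) = Pow(Add(Rational(1, 120), 142), 2) = Pow(Rational(17041, 120), 2) = Rational(290395681, 14400)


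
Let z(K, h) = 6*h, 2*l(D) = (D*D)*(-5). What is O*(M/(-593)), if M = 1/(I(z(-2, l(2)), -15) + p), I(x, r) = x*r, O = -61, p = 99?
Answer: 61/592407 ≈ 0.00010297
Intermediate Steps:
l(D) = -5*D²/2 (l(D) = ((D*D)*(-5))/2 = (D²*(-5))/2 = (-5*D²)/2 = -5*D²/2)
I(x, r) = r*x
M = 1/999 (M = 1/(-90*(-5/2*2²) + 99) = 1/(-90*(-5/2*4) + 99) = 1/(-90*(-10) + 99) = 1/(-15*(-60) + 99) = 1/(900 + 99) = 1/999 ≈ 0.0010010)
O*(M/(-593)) = -61/(999*(-593)) = -61*(-1)/(999*593) = -61*(-1/592407) = 61/592407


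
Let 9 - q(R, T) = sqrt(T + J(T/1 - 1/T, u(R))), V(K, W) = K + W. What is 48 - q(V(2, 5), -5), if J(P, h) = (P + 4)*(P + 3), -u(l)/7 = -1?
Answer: 39 + I*sqrt(89)/5 ≈ 39.0 + 1.8868*I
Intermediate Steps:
u(l) = 7 (u(l) = -7*(-1) = 7)
J(P, h) = (3 + P)*(4 + P) (J(P, h) = (4 + P)*(3 + P) = (3 + P)*(4 + P))
q(R, T) = 9 - sqrt(12 + (T - 1/T)**2 - 7/T + 8*T) (q(R, T) = 9 - sqrt(T + (12 + (T/1 - 1/T)**2 + 7*(T/1 - 1/T))) = 9 - sqrt(T + (12 + (T*1 - 1/T)**2 + 7*(T*1 - 1/T))) = 9 - sqrt(T + (12 + (T - 1/T)**2 + 7*(T - 1/T))) = 9 - sqrt(T + (12 + (T - 1/T)**2 + (-7/T + 7*T))) = 9 - sqrt(T + (12 + (T - 1/T)**2 - 7/T + 7*T)) = 9 - sqrt(12 + (T - 1/T)**2 - 7/T + 8*T))
48 - q(V(2, 5), -5) = 48 - (9 - sqrt(10 + (-5)**(-2) + (-5)**2 - 7/(-5) + 8*(-5))) = 48 - (9 - sqrt(10 + 1/25 + 25 - 7*(-1/5) - 40)) = 48 - (9 - sqrt(10 + 1/25 + 25 + 7/5 - 40)) = 48 - (9 - sqrt(-89/25)) = 48 - (9 - I*sqrt(89)/5) = 48 + (-9 + I*sqrt(89)/5) = 39 + I*sqrt(89)/5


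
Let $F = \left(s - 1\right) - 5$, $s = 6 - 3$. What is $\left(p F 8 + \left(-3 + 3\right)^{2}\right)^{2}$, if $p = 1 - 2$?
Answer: $576$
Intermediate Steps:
$s = 3$ ($s = 6 - 3 = 3$)
$p = -1$
$F = -3$ ($F = \left(3 - 1\right) - 5 = 2 - 5 = -3$)
$\left(p F 8 + \left(-3 + 3\right)^{2}\right)^{2} = \left(\left(-1\right) \left(-3\right) 8 + \left(-3 + 3\right)^{2}\right)^{2} = \left(3 \cdot 8 + 0^{2}\right)^{2} = \left(24 + 0\right)^{2} = 24^{2} = 576$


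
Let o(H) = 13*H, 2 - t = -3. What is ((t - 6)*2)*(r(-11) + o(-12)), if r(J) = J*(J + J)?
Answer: -172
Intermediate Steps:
t = 5 (t = 2 - 1*(-3) = 2 + 3 = 5)
r(J) = 2*J² (r(J) = J*(2*J) = 2*J²)
((t - 6)*2)*(r(-11) + o(-12)) = ((5 - 6)*2)*(2*(-11)² + 13*(-12)) = (-1*2)*(2*121 - 156) = -2*(242 - 156) = -2*86 = -172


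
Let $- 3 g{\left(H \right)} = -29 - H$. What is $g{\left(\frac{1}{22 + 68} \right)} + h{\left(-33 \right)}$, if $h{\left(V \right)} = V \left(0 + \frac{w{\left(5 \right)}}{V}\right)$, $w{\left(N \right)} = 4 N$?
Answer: $\frac{8011}{270} \approx 29.67$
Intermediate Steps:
$g{\left(H \right)} = \frac{29}{3} + \frac{H}{3}$ ($g{\left(H \right)} = - \frac{-29 - H}{3} = \frac{29}{3} + \frac{H}{3}$)
$h{\left(V \right)} = 20$ ($h{\left(V \right)} = V \left(0 + \frac{4 \cdot 5}{V}\right) = V \left(0 + \frac{20}{V}\right) = V \frac{20}{V} = 20$)
$g{\left(\frac{1}{22 + 68} \right)} + h{\left(-33 \right)} = \left(\frac{29}{3} + \frac{1}{3 \left(22 + 68\right)}\right) + 20 = \left(\frac{29}{3} + \frac{1}{3 \cdot 90}\right) + 20 = \left(\frac{29}{3} + \frac{1}{3} \cdot \frac{1}{90}\right) + 20 = \left(\frac{29}{3} + \frac{1}{270}\right) + 20 = \frac{2611}{270} + 20 = \frac{8011}{270}$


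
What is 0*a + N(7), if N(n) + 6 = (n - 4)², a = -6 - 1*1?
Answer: 3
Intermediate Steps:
a = -7 (a = -6 - 1 = -7)
N(n) = -6 + (-4 + n)² (N(n) = -6 + (n - 4)² = -6 + (-4 + n)²)
0*a + N(7) = 0*(-7) + (-6 + (-4 + 7)²) = 0 + (-6 + 3²) = 0 + (-6 + 9) = 0 + 3 = 3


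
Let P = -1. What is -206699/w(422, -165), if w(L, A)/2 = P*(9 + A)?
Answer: -206699/312 ≈ -662.50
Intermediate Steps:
w(L, A) = -18 - 2*A (w(L, A) = 2*(-(9 + A)) = 2*(-9 - A) = -18 - 2*A)
-206699/w(422, -165) = -206699/(-18 - 2*(-165)) = -206699/(-18 + 330) = -206699/312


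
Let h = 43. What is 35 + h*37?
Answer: 1626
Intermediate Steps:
35 + h*37 = 35 + 43*37 = 35 + 1591 = 1626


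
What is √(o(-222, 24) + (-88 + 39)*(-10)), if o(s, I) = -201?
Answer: 17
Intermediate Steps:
√(o(-222, 24) + (-88 + 39)*(-10)) = √(-201 + (-88 + 39)*(-10)) = √(-201 - 49*(-10)) = √(-201 + 490) = √289 = 17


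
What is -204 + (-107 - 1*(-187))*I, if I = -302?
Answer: -24364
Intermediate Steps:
-204 + (-107 - 1*(-187))*I = -204 + (-107 - 1*(-187))*(-302) = -204 + (-107 + 187)*(-302) = -204 + 80*(-302) = -204 - 24160 = -24364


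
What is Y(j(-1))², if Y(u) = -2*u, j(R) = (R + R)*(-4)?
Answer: 256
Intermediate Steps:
j(R) = -8*R (j(R) = (2*R)*(-4) = -8*R)
Y(j(-1))² = (-(-16)*(-1))² = (-2*8)² = (-16)² = 256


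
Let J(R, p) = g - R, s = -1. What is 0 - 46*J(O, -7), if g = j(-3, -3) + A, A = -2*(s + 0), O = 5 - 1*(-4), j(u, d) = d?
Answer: 460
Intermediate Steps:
O = 9 (O = 5 + 4 = 9)
A = 2 (A = -2*(-1 + 0) = -2*(-1) = 2)
g = -1 (g = -3 + 2 = -1)
J(R, p) = -1 - R
0 - 46*J(O, -7) = 0 - 46*(-1 - 1*9) = 0 - 46*(-1 - 9) = 0 - 46*(-10) = 0 + 460 = 460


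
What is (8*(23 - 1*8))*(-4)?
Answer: -480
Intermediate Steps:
(8*(23 - 1*8))*(-4) = (8*(23 - 8))*(-4) = (8*15)*(-4) = 120*(-4) = -480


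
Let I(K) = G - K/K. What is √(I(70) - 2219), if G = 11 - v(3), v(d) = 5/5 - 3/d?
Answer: 47*I ≈ 47.0*I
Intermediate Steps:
v(d) = 1 - 3/d (v(d) = 5*(⅕) - 3/d = 1 - 3/d)
G = 11 (G = 11 - (-3 + 3)/3 = 11 - 0/3 = 11 - 1*0 = 11 + 0 = 11)
I(K) = 10 (I(K) = 11 - K/K = 11 - 1*1 = 11 - 1 = 10)
√(I(70) - 2219) = √(10 - 2219) = √(-2209) = 47*I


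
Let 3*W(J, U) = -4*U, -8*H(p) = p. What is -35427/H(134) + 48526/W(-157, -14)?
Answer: 8844687/1876 ≈ 4714.6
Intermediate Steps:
H(p) = -p/8
W(J, U) = -4*U/3 (W(J, U) = (-4*U)/3 = -4*U/3)
-35427/H(134) + 48526/W(-157, -14) = -35427/((-⅛*134)) + 48526/((-4/3*(-14))) = -35427/(-67/4) + 48526/(56/3) = -35427*(-4/67) + 48526*(3/56) = 141708/67 + 72789/28 = 8844687/1876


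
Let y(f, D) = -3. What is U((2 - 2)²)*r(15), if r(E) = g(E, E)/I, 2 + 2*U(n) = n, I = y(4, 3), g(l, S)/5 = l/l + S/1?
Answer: 80/3 ≈ 26.667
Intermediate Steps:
g(l, S) = 5 + 5*S (g(l, S) = 5*(l/l + S/1) = 5*(1 + S*1) = 5*(1 + S) = 5 + 5*S)
I = -3
U(n) = -1 + n/2
r(E) = -5/3 - 5*E/3 (r(E) = (5 + 5*E)/(-3) = (5 + 5*E)*(-⅓) = -5/3 - 5*E/3)
U((2 - 2)²)*r(15) = (-1 + (2 - 2)²/2)*(-5/3 - 5/3*15) = (-1 + (½)*0²)*(-5/3 - 25) = (-1 + (½)*0)*(-80/3) = (-1 + 0)*(-80/3) = -1*(-80/3) = 80/3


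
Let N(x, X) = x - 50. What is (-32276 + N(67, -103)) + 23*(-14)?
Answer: -32581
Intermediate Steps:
N(x, X) = -50 + x
(-32276 + N(67, -103)) + 23*(-14) = (-32276 + (-50 + 67)) + 23*(-14) = (-32276 + 17) - 322 = -32259 - 322 = -32581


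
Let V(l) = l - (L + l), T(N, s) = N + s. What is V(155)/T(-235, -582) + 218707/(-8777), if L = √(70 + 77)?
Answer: -218707/8777 + 7*√3/817 ≈ -24.903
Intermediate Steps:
L = 7*√3 (L = √147 = 7*√3 ≈ 12.124)
V(l) = -7*√3 (V(l) = l - (7*√3 + l) = l - (l + 7*√3) = l + (-l - 7*√3) = -7*√3)
V(155)/T(-235, -582) + 218707/(-8777) = (-7*√3)/(-235 - 582) + 218707/(-8777) = -7*√3/(-817) + 218707*(-1/8777) = -7*√3*(-1/817) - 218707/8777 = 7*√3/817 - 218707/8777 = -218707/8777 + 7*√3/817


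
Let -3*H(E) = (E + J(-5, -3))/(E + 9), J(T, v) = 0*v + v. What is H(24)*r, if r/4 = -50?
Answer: 1400/33 ≈ 42.424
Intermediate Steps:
r = -200 (r = 4*(-50) = -200)
J(T, v) = v (J(T, v) = 0 + v = v)
H(E) = -(-3 + E)/(3*(9 + E)) (H(E) = -(E - 3)/(3*(E + 9)) = -(-3 + E)/(3*(9 + E)))
H(24)*r = ((3 - 1*24)/(3*(9 + 24)))*(-200) = ((⅓)*(3 - 24)/33)*(-200) = ((⅓)*(1/33)*(-21))*(-200) = -7/33*(-200) = 1400/33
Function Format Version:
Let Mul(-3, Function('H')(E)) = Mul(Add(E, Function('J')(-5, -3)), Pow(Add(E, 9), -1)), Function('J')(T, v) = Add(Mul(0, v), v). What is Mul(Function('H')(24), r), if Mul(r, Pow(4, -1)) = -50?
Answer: Rational(1400, 33) ≈ 42.424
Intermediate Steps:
r = -200 (r = Mul(4, -50) = -200)
Function('J')(T, v) = v (Function('J')(T, v) = Add(0, v) = v)
Function('H')(E) = Mul(Rational(-1, 3), Pow(Add(9, E), -1), Add(-3, E)) (Function('H')(E) = Mul(Rational(-1, 3), Mul(Add(E, -3), Pow(Add(E, 9), -1))) = Mul(Rational(-1, 3), Mul(Add(-3, E), Pow(Add(9, E), -1))) = Mul(Rational(-1, 3), Mul(Pow(Add(9, E), -1), Add(-3, E))) = Mul(Rational(-1, 3), Pow(Add(9, E), -1), Add(-3, E)))
Mul(Function('H')(24), r) = Mul(Mul(Rational(1, 3), Pow(Add(9, 24), -1), Add(3, Mul(-1, 24))), -200) = Mul(Mul(Rational(1, 3), Pow(33, -1), Add(3, -24)), -200) = Mul(Mul(Rational(1, 3), Rational(1, 33), -21), -200) = Mul(Rational(-7, 33), -200) = Rational(1400, 33)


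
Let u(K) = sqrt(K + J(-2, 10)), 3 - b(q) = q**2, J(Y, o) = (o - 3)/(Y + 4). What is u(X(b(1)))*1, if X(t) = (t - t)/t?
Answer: sqrt(14)/2 ≈ 1.8708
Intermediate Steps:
J(Y, o) = (-3 + o)/(4 + Y)
b(q) = 3 - q**2
X(t) = 0 (X(t) = 0/t = 0)
u(K) = sqrt(7/2 + K) (u(K) = sqrt(K + (-3 + 10)/(4 - 2)) = sqrt(K + 7/2) = sqrt(7/2 + K))
u(X(b(1)))*1 = (sqrt(14 + 4*0)/2)*1 = (sqrt(14 + 0)/2)*1 = (sqrt(14)/2)*1 = sqrt(14)/2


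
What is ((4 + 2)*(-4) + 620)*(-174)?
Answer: -103704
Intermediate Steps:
((4 + 2)*(-4) + 620)*(-174) = (6*(-4) + 620)*(-174) = (-24 + 620)*(-174) = 596*(-174) = -103704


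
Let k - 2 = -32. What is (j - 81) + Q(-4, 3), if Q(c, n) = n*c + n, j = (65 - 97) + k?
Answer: -152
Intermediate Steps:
k = -30 (k = 2 - 32 = -30)
j = -62 (j = (65 - 97) - 30 = -32 - 30 = -62)
Q(c, n) = n + c*n (Q(c, n) = c*n + n = n + c*n)
(j - 81) + Q(-4, 3) = (-62 - 81) + 3*(1 - 4) = -143 + 3*(-3) = -143 - 9 = -152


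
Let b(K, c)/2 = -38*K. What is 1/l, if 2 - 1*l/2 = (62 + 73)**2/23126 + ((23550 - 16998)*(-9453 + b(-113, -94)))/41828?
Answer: 120914291/33059613959 ≈ 0.0036575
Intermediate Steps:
b(K, c) = -76*K (b(K, c) = 2*(-38*K) = -76*K)
l = 33059613959/120914291 (l = 4 - 2*((62 + 73)**2/23126 + ((23550 - 16998)*(-9453 - 76*(-113)))/41828) = 4 - 2*(135**2*(1/23126) + (6552*(-9453 + 8588))*(1/41828)) = 4 - 2*(18225*(1/23126) + (6552*(-865))*(1/41828)) = 4 - 2*(18225/23126 - 5667480*1/41828) = 4 - 2*(18225/23126 - 1416870/10457) = 4 - 2*(-32575956795/241828582) = 4 + 32575956795/120914291 = 33059613959/120914291 ≈ 273.41)
1/l = 1/(33059613959/120914291) = 120914291/33059613959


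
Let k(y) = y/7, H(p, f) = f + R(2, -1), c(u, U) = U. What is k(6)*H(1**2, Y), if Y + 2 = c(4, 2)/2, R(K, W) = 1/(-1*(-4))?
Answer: -9/14 ≈ -0.64286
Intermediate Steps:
R(K, W) = 1/4
Y = -1 (Y = -2 + 2/2 = -2 + 2*(1/2) = -2 + 1 = -1)
H(p, f) = 1/4 + f (H(p, f) = f + 1/4 = 1/4 + f)
k(y) = y/7 (k(y) = y*(1/7) = y/7)
k(6)*H(1**2, Y) = ((1/7)*6)*(1/4 - 1) = (6/7)*(-3/4) = -9/14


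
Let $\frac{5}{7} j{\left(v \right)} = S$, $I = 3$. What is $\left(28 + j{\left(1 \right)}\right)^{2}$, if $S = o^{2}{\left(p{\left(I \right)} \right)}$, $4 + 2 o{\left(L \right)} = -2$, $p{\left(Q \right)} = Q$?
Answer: $\frac{41209}{25} \approx 1648.4$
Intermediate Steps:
$o{\left(L \right)} = -3$ ($o{\left(L \right)} = -2 + \frac{1}{2} \left(-2\right) = -2 - 1 = -3$)
$S = 9$ ($S = \left(-3\right)^{2} = 9$)
$j{\left(v \right)} = \frac{63}{5}$ ($j{\left(v \right)} = \frac{7}{5} \cdot 9 = \frac{63}{5}$)
$\left(28 + j{\left(1 \right)}\right)^{2} = \left(28 + \frac{63}{5}\right)^{2} = \left(\frac{203}{5}\right)^{2} = \frac{41209}{25}$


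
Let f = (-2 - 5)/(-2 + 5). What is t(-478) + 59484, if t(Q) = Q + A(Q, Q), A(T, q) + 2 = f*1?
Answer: 177005/3 ≈ 59002.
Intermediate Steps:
f = -7/3 ≈ -2.3333
A(T, q) = -13/3 (A(T, q) = -2 - 7/3*1 = -2 - 7/3 = -13/3)
t(Q) = -13/3 + Q (t(Q) = Q - 13/3 = -13/3 + Q)
t(-478) + 59484 = (-13/3 - 478) + 59484 = -1447/3 + 59484 = 177005/3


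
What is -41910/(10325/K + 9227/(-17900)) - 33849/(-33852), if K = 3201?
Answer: -27095137650502941/1752200654932 ≈ -15463.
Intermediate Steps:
-41910/(10325/K + 9227/(-17900)) - 33849/(-33852) = -41910/(10325/3201 + 9227/(-17900)) - 33849/(-33852) = -41910/(10325*(1/3201) + 9227*(-1/17900)) - 33849*(-1/33852) = -41910/(10325/3201 - 9227/17900) + 11283/11284 = -41910/155281873/57297900 + 11283/11284 = -41910*57297900/155281873 + 11283/11284 = -2401354989000/155281873 + 11283/11284 = -27095137650502941/1752200654932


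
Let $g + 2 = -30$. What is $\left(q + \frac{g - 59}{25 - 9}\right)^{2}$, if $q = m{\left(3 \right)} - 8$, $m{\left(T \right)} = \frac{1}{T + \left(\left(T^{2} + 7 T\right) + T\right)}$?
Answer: $\frac{3869089}{20736} \approx 186.59$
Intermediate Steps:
$g = -32$ ($g = -2 - 30 = -32$)
$m{\left(T \right)} = \frac{1}{T^{2} + 9 T}$ ($m{\left(T \right)} = \frac{1}{T + \left(T^{2} + 8 T\right)} = \frac{1}{T^{2} + 9 T}$)
$q = - \frac{287}{36}$ ($q = \frac{1}{3 \left(9 + 3\right)} - 8 = \frac{1}{3 \cdot 12} - 8 = \frac{1}{3} \cdot \frac{1}{12} - 8 = \frac{1}{36} - 8 = - \frac{287}{36} \approx -7.9722$)
$\left(q + \frac{g - 59}{25 - 9}\right)^{2} = \left(- \frac{287}{36} + \frac{-32 - 59}{25 - 9}\right)^{2} = \left(- \frac{287}{36} - \frac{91}{16}\right)^{2} = \left(- \frac{1967}{144}\right)^{2} = \frac{3869089}{20736}$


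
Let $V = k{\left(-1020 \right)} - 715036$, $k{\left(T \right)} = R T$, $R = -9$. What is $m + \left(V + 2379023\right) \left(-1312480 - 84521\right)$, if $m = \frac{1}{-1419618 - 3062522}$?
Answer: $- \frac{10476625625488597381}{4482140} \approx -2.3374 \cdot 10^{12}$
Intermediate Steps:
$k{\left(T \right)} = - 9 T$
$m = - \frac{1}{4482140}$ ($m = \frac{1}{-4482140} = - \frac{1}{4482140} \approx -2.2311 \cdot 10^{-7}$)
$V = -705856$ ($V = \left(-9\right) \left(-1020\right) - 715036 = 9180 - 715036 = -705856$)
$m + \left(V + 2379023\right) \left(-1312480 - 84521\right) = - \frac{1}{4482140} + \left(-705856 + 2379023\right) \left(-1312480 - 84521\right) = - \frac{1}{4482140} + 1673167 \left(-1397001\right) = - \frac{1}{4482140} - 2337415972167 = - \frac{10476625625488597381}{4482140}$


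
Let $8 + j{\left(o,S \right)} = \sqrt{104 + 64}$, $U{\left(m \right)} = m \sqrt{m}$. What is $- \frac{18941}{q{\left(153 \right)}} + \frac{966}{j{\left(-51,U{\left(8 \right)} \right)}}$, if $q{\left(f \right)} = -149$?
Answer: $\frac{390167}{1937} + \frac{483 \sqrt{42}}{26} \approx 321.82$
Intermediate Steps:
$U{\left(m \right)} = m^{\frac{3}{2}}$
$j{\left(o,S \right)} = -8 + 2 \sqrt{42}$ ($j{\left(o,S \right)} = -8 + \sqrt{104 + 64} = -8 + \sqrt{168} = -8 + 2 \sqrt{42}$)
$- \frac{18941}{q{\left(153 \right)}} + \frac{966}{j{\left(-51,U{\left(8 \right)} \right)}} = - \frac{18941}{-149} + \frac{966}{-8 + 2 \sqrt{42}} = \left(-18941\right) \left(- \frac{1}{149}\right) + \frac{966}{-8 + 2 \sqrt{42}} = \frac{18941}{149} + \frac{966}{-8 + 2 \sqrt{42}}$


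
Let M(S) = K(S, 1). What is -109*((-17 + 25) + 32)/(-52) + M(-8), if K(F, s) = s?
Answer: 1103/13 ≈ 84.846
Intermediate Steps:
M(S) = 1
-109*((-17 + 25) + 32)/(-52) + M(-8) = -109*((-17 + 25) + 32)/(-52) + 1 = -109*(8 + 32)*(-1)/52 + 1 = -4360*(-1)/52 + 1 = -109*(-10/13) + 1 = 1090/13 + 1 = 1103/13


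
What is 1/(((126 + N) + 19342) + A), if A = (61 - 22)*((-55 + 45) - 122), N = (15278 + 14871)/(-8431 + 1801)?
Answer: 6630/94911451 ≈ 6.9855e-5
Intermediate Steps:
N = -30149/6630 (N = 30149/(-6630) = 30149*(-1/6630) = -30149/6630 ≈ -4.5474)
A = -5148 (A = 39*(-10 - 122) = 39*(-132) = -5148)
1/(((126 + N) + 19342) + A) = 1/(((126 - 30149/6630) + 19342) - 5148) = 1/((805231/6630 + 19342) - 5148) = 1/(129042691/6630 - 5148) = 1/(94911451/6630) = 6630/94911451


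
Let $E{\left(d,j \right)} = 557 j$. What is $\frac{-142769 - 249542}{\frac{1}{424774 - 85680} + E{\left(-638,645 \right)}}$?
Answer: $- \frac{133030306234}{121824605911} \approx -1.092$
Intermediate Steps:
$\frac{-142769 - 249542}{\frac{1}{424774 - 85680} + E{\left(-638,645 \right)}} = \frac{-142769 - 249542}{\frac{1}{424774 - 85680} + 557 \cdot 645} = - \frac{392311}{\frac{1}{339094} + 359265} = - \frac{392311}{\frac{121824605911}{339094}} = \left(-392311\right) \frac{339094}{121824605911} = - \frac{133030306234}{121824605911}$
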